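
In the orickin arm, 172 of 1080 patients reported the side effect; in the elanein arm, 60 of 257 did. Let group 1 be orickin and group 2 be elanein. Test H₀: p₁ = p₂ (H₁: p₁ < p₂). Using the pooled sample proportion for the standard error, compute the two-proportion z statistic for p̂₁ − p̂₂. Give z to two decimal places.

p̂₁ = 172/1080 = 0.1593, p̂₂ = 60/257 = 0.2335.
Pooled p̂ = (172+60)/(1080+257) = 232/1337 = 0.1735.
SE = √(0.143413 × 0.00481698) = 0.0263.
z = (0.1593 − 0.2335)/0.0263 = -0.0742/0.0263 = -2.82.

z = -2.82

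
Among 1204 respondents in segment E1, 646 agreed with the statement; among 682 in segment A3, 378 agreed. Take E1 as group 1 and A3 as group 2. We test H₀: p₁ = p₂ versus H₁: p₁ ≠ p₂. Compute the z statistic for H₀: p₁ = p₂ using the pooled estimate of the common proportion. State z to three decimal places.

p̂₁ = 646/1204 = 0.53654, p̂₂ = 378/682 = 0.55425.
Pooled p̂ = (646+378)/(1204+682) = 1024/1886 = 0.54295.
SE = √(0.248155 × 0.00229684) = 0.02387.
z = (0.53654 − 0.55425)/0.02387 = -0.01771/0.02387 = -0.742.
p-value = 2·P(Z > 0.742) ≈ 0.4583.

z = -0.742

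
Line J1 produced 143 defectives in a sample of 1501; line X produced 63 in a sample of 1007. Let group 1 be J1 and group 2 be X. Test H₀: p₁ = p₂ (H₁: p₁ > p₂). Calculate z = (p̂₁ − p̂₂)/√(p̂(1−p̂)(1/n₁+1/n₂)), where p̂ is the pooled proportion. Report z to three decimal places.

z = 2.924

p̂₁ = 143/1501 ≈ 0.095270, p̂₂ = 63/1007 ≈ 0.062562.
Pooled p̂ = (143+63)/(1501+1007) = 206/2508 = 0.082137.
SE = √(p̂(1−p̂)(1/n₁+1/n₂)) = √(0.082137·0.917863·0.00165927) = √(0.000125094) = 0.011185.
z = (0.095270 − 0.062562)/0.011185 = 0.032708/0.011185 = 2.924.
p-value = P(Z > 2.924) ≈ 0.0017.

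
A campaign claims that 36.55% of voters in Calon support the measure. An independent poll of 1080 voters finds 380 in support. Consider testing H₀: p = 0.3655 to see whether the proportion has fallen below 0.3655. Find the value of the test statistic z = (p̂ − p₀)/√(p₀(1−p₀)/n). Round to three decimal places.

z = -0.931

p̂ = 380/1080 ≈ 0.351852.
SE = √(p₀(1−p₀)/n) = √(0.23191/1080) = 0.014654.
z = (0.351852 − 0.3655)/0.014654 = -0.013648/0.014654 = -0.931.
p-value = P(Z < -0.931) ≈ 0.1758.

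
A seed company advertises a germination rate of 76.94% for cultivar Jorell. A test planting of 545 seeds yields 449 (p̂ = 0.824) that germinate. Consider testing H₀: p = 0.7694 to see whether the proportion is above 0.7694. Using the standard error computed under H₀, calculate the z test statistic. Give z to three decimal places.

z = 3.018

p̂ = 449/545 ≈ 0.82385.
SE = √(p₀(1−p₀)/n) = √(0.17742/545) = 0.01804.
z = (0.82385 − 0.7694)/0.01804 = 0.05445/0.01804 = 3.018.
p-value = P(Z > 3.018) ≈ 0.0013.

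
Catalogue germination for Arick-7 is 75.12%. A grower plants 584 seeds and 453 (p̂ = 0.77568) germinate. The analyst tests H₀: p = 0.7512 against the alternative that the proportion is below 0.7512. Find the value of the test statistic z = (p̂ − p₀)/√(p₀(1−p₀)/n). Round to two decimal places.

z = 1.37

p̂ = 453/584 ≈ 0.7757.
Standard error under H₀: √(0.7512×0.2488/584) = 0.0179.
z = (0.7757 − 0.7512)/0.0179 = 0.0245/0.0179 = 1.37.
p-value = P(Z < 1.369) ≈ 0.9145.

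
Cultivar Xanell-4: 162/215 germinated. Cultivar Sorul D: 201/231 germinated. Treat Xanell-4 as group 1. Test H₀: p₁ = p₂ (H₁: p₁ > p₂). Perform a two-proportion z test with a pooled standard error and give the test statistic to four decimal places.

z = -3.1627

p̂₁ = 162/215 = 0.753488, p̂₂ = 201/231 = 0.870130.
Pooled p̂ = (162+201)/(215+231) = 363/446 = 0.813901.
SE = √(0.151466 × 0.00898017) = 0.036881.
z = (0.753488 − 0.870130)/0.036881 = -0.116642/0.036881 = -3.1627.
p-value = P(Z > -3.163) ≈ 0.9992.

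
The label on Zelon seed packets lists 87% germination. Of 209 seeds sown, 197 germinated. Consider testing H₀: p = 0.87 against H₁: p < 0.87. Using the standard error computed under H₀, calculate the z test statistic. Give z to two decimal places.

z = 3.12

p̂ = 197/209 ≈ 0.9426.
Under H₀, SE = √(0.87·0.13/209) = √(0.000541148) = 0.0233.
z = (0.9426 − 0.87)/0.0233 = 0.0726/0.0233 = 3.12.
p-value = P(Z < 3.120) ≈ 0.9991.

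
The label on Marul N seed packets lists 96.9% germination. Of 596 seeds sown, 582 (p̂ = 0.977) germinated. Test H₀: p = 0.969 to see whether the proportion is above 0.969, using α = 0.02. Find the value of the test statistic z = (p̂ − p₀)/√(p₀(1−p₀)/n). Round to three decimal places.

z = 1.058

p̂ = 582/596 ≈ 0.97651.
SE = √(p₀(1−p₀)/n) = √(0.030039/596) = 0.00710.
z = (0.97651 − 0.969)/0.00710 = 0.00751/0.00710 = 1.058.
p-value = P(Z > 1.058) ≈ 0.1451; since p > α = 0.02, fail to reject H₀.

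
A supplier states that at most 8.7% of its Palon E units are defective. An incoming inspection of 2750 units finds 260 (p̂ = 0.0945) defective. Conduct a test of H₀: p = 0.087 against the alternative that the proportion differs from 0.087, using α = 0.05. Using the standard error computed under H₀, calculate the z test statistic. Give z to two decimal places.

z = 1.40

p̂ = 260/2750 ≈ 0.094545.
SE = √(p₀(1−p₀)/n) = √(0.079431/2750) = 0.005374.
z = (0.094545 − 0.087)/0.005374 = 0.007545/0.005374 = 1.40.
Two-sided p-value ≈ 2·Φ(−1.404) = 0.1603. With α = 0.05, fail to reject H₀.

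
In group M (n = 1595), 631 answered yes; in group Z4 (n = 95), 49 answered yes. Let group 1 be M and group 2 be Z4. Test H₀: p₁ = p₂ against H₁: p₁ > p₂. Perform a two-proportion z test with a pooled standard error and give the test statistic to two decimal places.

p̂₁ = 631/1595 = 0.3956, p̂₂ = 49/95 = 0.5158.
Pooled p̂ = (631+49)/(1595+95) = 680/1690 = 0.4024.
SE = √(0.240468 × 0.0111533) = 0.0518.
z = (0.3956 − 0.5158)/0.0518 = -0.1202/0.0518 = -2.32.
p-value = P(Z > -2.321) ≈ 0.9898.

z = -2.32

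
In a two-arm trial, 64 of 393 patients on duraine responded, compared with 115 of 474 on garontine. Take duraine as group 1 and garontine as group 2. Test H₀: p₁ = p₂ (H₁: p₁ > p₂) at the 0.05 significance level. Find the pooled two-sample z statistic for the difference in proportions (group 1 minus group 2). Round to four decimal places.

p̂₁ = 64/393 = 0.162850, p̂₂ = 115/474 = 0.242616.
Pooled p̂ = (64+115)/(393+474) = 179/867 = 0.206459.
SE = √(p̂(1−p̂)(1/n₁+1/n₂)) = √(0.206459·0.793541·0.00465423) = √(0.00076252) = 0.027614.
z = (0.162850 − 0.242616)/0.027614 = -0.079766/0.027614 = -2.8886.
p-value = P(Z > -2.889) ≈ 0.9981; since p > α = 0.05, fail to reject H₀.

z = -2.8886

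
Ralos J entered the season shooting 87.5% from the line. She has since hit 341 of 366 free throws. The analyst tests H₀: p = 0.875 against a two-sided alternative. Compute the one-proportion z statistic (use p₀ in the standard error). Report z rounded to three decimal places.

z = 3.280

p̂ = 341/366 = 0.931694.
Under H₀, SE = √(0.875·0.125/366) = √(0.000298839) = 0.017287.
z = (0.931694 − 0.875)/0.017287 = 0.056694/0.017287 = 3.280.
Two-sided p-value ≈ 2·Φ(−3.280) = 0.0010.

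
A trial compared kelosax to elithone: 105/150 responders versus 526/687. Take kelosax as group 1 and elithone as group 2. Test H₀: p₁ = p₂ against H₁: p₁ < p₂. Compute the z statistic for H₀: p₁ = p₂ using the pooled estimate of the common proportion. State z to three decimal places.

p̂₁ = 105/150 = 0.70000, p̂₂ = 526/687 = 0.76565.
Pooled p̂ = (105+526)/(150+687) = 631/837 = 0.75388.
SE = √(p̂(1−p̂)(1/n₁+1/n₂)) = √(0.75388·0.24612·0.00812227) = √(0.00150703) = 0.03882.
z = (0.70000 − 0.76565)/0.03882 = -0.06565/0.03882 = -1.691.

z = -1.691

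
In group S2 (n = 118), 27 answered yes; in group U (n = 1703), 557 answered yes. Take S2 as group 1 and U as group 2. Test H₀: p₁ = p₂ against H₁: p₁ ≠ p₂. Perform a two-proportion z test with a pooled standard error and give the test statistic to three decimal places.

z = -2.211

p̂₁ = 27/118 = 0.228814, p̂₂ = 557/1703 = 0.327070.
Pooled p̂ = (27+557)/(118+1703) = 584/1821 = 0.320703.
SE = √(0.217853 × 0.00906178) = 0.044431.
z = (0.228814 − 0.327070)/0.044431 = -0.098256/0.044431 = -2.211.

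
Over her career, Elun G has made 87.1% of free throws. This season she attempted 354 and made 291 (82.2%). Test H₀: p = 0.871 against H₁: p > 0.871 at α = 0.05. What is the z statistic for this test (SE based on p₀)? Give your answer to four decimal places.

z = -2.7485

p̂ = 291/354 = 0.8220339.
SE = √(p₀(1−p₀)/n) = √(0.11236/354) = 0.0178157.
z = (0.8220339 − 0.871)/0.0178157 = -0.0489661/0.0178157 = -2.7485.
p-value = P(Z > -2.748) ≈ 0.9970, so at α = 0.05 we fail to reject H₀.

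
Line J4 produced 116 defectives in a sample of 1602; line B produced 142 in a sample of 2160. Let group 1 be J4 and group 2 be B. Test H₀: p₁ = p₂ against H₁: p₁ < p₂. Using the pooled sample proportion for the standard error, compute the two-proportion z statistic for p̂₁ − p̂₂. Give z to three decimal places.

p̂₁ = 116/1602 = 0.072409, p̂₂ = 142/2160 = 0.065741.
Pooled p̂ = (116+142)/(1602+2160) = 258/3762 = 0.068581.
SE = √(0.0638773 × 0.00108718) = 0.008333.
z = (0.072409 − 0.065741)/0.008333 = 0.006668/0.008333 = 0.800.

z = 0.800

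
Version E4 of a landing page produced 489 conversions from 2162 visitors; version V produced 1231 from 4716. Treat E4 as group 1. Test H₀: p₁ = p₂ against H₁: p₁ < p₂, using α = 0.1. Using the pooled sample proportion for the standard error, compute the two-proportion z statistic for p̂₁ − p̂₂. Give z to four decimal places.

p̂₁ = 489/2162 ≈ 0.2261795, p̂₂ = 1231/4716 ≈ 0.2610263.
Pooled p̂ = (489+1231)/(2162+4716) = 1720/6878 = 0.2500727.
SE = √(0.187536 × 0.000674579) = 0.0112476.
z = (0.2261795 − 0.2610263)/0.0112476 = -0.0348468/0.0112476 = -3.0982.
p-value = P(Z < -3.098) ≈ 0.0010; since p < α = 0.1, reject H₀.

z = -3.0982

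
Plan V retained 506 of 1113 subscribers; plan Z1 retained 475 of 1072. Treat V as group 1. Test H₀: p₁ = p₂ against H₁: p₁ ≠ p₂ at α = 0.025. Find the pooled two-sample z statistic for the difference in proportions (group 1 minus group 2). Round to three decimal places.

z = 0.542

p̂₁ = 506/1113 ≈ 0.45463, p̂₂ = 475/1072 ≈ 0.44310.
Pooled p̂ = (506+475)/(1113+1072) = 981/2185 = 0.44897.
SE = √(0.247396 × 0.00183131) = 0.02129.
z = (0.45463 − 0.44310)/0.02129 = 0.01153/0.02129 = 0.542.
p-value = 2·P(Z > 0.542) ≈ 0.5880. With α = 0.025, fail to reject H₀.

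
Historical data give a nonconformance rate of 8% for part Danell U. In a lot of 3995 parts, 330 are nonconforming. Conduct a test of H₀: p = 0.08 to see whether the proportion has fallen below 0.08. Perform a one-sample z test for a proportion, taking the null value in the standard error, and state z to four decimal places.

p̂ = 330/3995 = 0.082603.
Standard error under H₀: √(0.08×0.92/3995) = 0.004292.
z = (0.082603 − 0.08)/0.004292 = 0.002603/0.004292 = 0.6065.

z = 0.6065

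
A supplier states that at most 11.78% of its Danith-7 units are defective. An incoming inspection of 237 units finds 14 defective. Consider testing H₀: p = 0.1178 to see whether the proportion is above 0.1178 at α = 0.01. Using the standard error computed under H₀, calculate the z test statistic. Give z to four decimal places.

p̂ = 14/237 ≈ 0.059072.
SE = √(p₀(1−p₀)/n) = √(0.10392/237) = 0.020940.
z = (0.059072 − 0.1178)/0.020940 = -0.058728/0.020940 = -2.8046.
p-value = P(Z > -2.805) ≈ 0.9975, so at α = 0.01 we fail to reject H₀.

z = -2.8046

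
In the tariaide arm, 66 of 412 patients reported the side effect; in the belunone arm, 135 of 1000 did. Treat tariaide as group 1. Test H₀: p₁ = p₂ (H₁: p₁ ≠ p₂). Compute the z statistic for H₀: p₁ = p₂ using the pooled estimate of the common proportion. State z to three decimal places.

p̂₁ = 66/412 = 0.160194, p̂₂ = 135/1000 = 0.135000.
Pooled p̂ = (66+135)/(412+1000) = 201/1412 = 0.142351.
SE = √(0.122087 × 0.00342718) = 0.020455.
z = (0.160194 − 0.135000)/0.020455 = 0.025194/0.020455 = 1.232.

z = 1.232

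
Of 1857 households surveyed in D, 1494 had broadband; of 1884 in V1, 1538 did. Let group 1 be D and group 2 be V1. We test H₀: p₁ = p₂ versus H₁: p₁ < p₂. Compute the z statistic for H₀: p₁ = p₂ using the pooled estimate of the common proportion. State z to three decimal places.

p̂₁ = 1494/1857 = 0.80452, p̂₂ = 1538/1884 = 0.81635.
Pooled p̂ = (1494+1538)/(1857+1884) = 3032/3741 = 0.81048.
SE = √(0.153603 × 0.00106929) = 0.01282.
z = (0.80452 − 0.81635)/0.01282 = -0.01183/0.01282 = -0.923.
p-value = P(Z < -0.923) ≈ 0.1781.

z = -0.923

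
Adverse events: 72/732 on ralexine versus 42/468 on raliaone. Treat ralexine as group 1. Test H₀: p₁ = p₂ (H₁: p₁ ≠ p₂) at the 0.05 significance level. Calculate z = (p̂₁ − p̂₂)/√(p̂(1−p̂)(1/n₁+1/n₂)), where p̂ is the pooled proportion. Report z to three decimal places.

z = 0.497

p̂₁ = 72/732 = 0.09836, p̂₂ = 42/468 = 0.08974.
Pooled p̂ = (72+42)/(732+468) = 114/1200 = 0.09500.
SE = √(0.085975 × 0.00350287) = 0.01735.
z = (0.09836 − 0.08974)/0.01735 = 0.00862/0.01735 = 0.497.
p-value = 2·P(Z > 0.497) ≈ 0.6195; since p > α = 0.05, fail to reject H₀.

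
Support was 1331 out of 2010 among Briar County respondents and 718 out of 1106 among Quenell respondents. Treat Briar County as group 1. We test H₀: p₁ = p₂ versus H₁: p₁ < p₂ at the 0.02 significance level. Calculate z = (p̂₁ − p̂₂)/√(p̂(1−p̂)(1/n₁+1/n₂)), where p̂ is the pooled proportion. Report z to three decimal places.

p̂₁ = 1331/2010 ≈ 0.66219, p̂₂ = 718/1106 ≈ 0.64919.
Pooled p̂ = (1331+718)/(2010+1106) = 2049/3116 = 0.65757.
SE = √(p̂(1−p̂)(1/n₁+1/n₂)) = √(0.65757·0.34243·0.00140167) = √(0.000315615) = 0.01777.
z = (0.66219 − 0.64919)/0.01777 = 0.01300/0.01777 = 0.732.
p-value = P(Z < 0.732) ≈ 0.7679, so at α = 0.02 we fail to reject H₀.

z = 0.732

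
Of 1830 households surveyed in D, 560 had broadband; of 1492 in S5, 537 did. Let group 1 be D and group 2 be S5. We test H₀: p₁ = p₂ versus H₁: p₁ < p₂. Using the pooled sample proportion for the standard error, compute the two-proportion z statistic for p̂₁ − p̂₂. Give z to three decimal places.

z = -3.286

p̂₁ = 560/1830 = 0.306011, p̂₂ = 537/1492 = 0.359920.
Pooled p̂ = (560+537)/(1830+1492) = 1097/3322 = 0.330223.
SE = √(p̂(1−p̂)(1/n₁+1/n₂)) = √(0.330223·0.669777·0.00121669) = √(0.000269102) = 0.016404.
z = (0.306011 − 0.359920)/0.016404 = -0.053909/0.016404 = -3.286.
p-value = P(Z < -3.286) ≈ 0.0005.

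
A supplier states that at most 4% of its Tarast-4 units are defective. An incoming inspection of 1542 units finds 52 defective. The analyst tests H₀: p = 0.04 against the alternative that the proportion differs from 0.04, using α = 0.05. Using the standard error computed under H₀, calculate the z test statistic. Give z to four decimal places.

z = -1.2580

p̂ = 52/1542 ≈ 0.0337224.
Standard error under H₀: √(0.04×0.96/1542) = 0.0049903.
z = (0.0337224 − 0.04)/0.0049903 = -0.0062776/0.0049903 = -1.2580.
p-value = 2·P(Z > 1.258) ≈ 0.2084. With α = 0.05, fail to reject H₀.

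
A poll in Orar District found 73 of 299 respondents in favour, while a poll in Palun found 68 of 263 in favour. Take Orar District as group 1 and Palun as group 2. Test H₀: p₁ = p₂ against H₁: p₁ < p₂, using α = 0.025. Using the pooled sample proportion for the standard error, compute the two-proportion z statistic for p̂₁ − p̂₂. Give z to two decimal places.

z = -0.39

p̂₁ = 73/299 = 0.24415, p̂₂ = 68/263 = 0.25856.
Pooled p̂ = (73+68)/(299+263) = 141/562 = 0.25089.
SE = √(p̂(1−p̂)(1/n₁+1/n₂)) = √(0.25089·0.74911·0.00714676) = √(0.00134319) = 0.03665.
z = (0.24415 − 0.25856)/0.03665 = -0.01441/0.03665 = -0.39.
p-value = P(Z < -0.393) ≈ 0.3471; since p > α = 0.025, fail to reject H₀.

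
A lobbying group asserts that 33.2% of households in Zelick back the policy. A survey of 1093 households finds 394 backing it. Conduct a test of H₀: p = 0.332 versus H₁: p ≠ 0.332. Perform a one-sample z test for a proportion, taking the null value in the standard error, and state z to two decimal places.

z = 2.00

p̂ = 394/1093 ≈ 0.36048.
Under H₀, SE = √(0.332·0.668/1093) = √(0.000202906) = 0.01424.
z = (0.36048 − 0.332)/0.01424 = 0.02848/0.01424 = 2.00.
p-value = 2·P(Z > 1.999) ≈ 0.0456.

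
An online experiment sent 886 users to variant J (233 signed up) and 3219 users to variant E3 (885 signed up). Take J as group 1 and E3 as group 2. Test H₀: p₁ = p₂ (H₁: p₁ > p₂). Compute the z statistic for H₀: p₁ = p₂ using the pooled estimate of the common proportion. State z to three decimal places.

p̂₁ = 233/886 ≈ 0.26298, p̂₂ = 885/3219 ≈ 0.27493.
Pooled p̂ = (233+885)/(886+3219) = 1118/4105 = 0.27235.
SE = √(0.198176 × 0.00143932) = 0.01689.
z = (0.26298 − 0.27493)/0.01689 = -0.01195/0.01689 = -0.708.
p-value = P(Z > -0.708) ≈ 0.7604.

z = -0.708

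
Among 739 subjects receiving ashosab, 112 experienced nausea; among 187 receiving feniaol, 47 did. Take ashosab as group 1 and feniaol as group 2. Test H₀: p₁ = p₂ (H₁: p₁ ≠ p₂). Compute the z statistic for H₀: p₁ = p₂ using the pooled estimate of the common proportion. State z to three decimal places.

z = -3.232

p̂₁ = 112/739 ≈ 0.15156, p̂₂ = 47/187 ≈ 0.25134.
Pooled p̂ = (112+47)/(739+187) = 159/926 = 0.17171.
SE = √(p̂(1−p̂)(1/n₁+1/n₂)) = √(0.17171·0.82829·0.00670077) = √(0.000953006) = 0.03087.
z = (0.15156 − 0.25134)/0.03087 = -0.09978/0.03087 = -3.232.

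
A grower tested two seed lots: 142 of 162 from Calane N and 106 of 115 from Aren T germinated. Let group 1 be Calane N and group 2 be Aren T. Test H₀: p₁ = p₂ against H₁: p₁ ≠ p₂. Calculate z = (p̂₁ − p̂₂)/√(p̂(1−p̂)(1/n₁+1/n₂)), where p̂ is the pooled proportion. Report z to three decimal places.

z = -1.211

p̂₁ = 142/162 = 0.87654, p̂₂ = 106/115 = 0.92174.
Pooled p̂ = (142+106)/(162+115) = 248/277 = 0.89531.
SE = √(p̂(1−p̂)(1/n₁+1/n₂)) = √(0.89531·0.10469·0.0148685) = √(0.00139366) = 0.03733.
z = (0.87654 − 0.92174)/0.03733 = -0.04520/0.03733 = -1.211.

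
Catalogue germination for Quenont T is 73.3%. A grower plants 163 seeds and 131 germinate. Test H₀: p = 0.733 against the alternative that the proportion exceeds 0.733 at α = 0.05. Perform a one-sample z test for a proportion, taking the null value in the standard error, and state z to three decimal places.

z = 2.040

p̂ = 131/163 ≈ 0.80368.
Standard error under H₀: √(0.733×0.267/163) = 0.03465.
z = (0.80368 − 0.733)/0.03465 = 0.07068/0.03465 = 2.040.
p-value = P(Z > 2.040) ≈ 0.0207. With α = 0.05, reject H₀.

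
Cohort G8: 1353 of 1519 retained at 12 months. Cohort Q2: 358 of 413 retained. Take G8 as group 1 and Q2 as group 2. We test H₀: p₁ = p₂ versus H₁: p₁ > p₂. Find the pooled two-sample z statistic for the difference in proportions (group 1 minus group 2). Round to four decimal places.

z = 1.3525

p̂₁ = 1353/1519 = 0.890718, p̂₂ = 358/413 = 0.866828.
Pooled p̂ = (1353+358)/(1519+413) = 1711/1932 = 0.885611.
SE = √(0.101304 × 0.00307964) = 0.017663.
z = (0.890718 − 0.866828)/0.017663 = 0.023890/0.017663 = 1.3525.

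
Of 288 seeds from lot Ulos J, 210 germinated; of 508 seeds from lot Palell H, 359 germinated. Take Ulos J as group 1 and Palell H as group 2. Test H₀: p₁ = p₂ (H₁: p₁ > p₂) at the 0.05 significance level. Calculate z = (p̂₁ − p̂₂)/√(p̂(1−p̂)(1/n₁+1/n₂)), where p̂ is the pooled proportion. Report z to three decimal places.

p̂₁ = 210/288 ≈ 0.72917, p̂₂ = 359/508 ≈ 0.70669.
Pooled p̂ = (210+359)/(288+508) = 569/796 = 0.71482.
SE = √(p̂(1−p̂)(1/n₁+1/n₂)) = √(0.71482·0.28518·0.00544073) = √(0.0011091) = 0.03330.
z = (0.72917 − 0.70669)/0.03330 = 0.02248/0.03330 = 0.675.
p-value = P(Z > 0.675) ≈ 0.2499, so at α = 0.05 we fail to reject H₀.

z = 0.675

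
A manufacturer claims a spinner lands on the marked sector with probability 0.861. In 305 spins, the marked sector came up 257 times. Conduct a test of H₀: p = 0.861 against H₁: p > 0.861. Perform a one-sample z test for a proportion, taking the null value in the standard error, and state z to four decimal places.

p̂ = 257/305 = 0.842623.
Standard error under H₀: √(0.861×0.139/305) = 0.019809.
z = (0.842623 − 0.861)/0.019809 = -0.018377/0.019809 = -0.9277.

z = -0.9277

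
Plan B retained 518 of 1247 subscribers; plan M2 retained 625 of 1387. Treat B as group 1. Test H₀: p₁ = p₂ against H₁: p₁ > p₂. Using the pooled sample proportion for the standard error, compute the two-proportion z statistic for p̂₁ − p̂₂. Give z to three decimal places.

p̂₁ = 518/1247 = 0.41540, p̂₂ = 625/1387 = 0.45061.
Pooled p̂ = (518+625)/(1247+1387) = 1143/2634 = 0.43394.
SE = √(p̂(1−p̂)(1/n₁+1/n₂)) = √(0.43394·0.56606·0.00152291) = √(0.000374081) = 0.01934.
z = (0.41540 − 0.45061)/0.01934 = -0.03521/0.01934 = -1.821.

z = -1.821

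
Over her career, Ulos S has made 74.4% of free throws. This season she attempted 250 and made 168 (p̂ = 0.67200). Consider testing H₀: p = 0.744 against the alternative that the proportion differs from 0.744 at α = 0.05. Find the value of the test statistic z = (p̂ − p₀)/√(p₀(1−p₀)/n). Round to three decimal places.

z = -2.609

p̂ = 168/250 = 0.67200.
Standard error under H₀: √(0.744×0.256/250) = 0.02760.
z = (0.67200 − 0.744)/0.02760 = -0.07200/0.02760 = -2.609.
Two-sided p-value ≈ 2·Φ(−2.609) = 0.0091; since p < α = 0.05, reject H₀.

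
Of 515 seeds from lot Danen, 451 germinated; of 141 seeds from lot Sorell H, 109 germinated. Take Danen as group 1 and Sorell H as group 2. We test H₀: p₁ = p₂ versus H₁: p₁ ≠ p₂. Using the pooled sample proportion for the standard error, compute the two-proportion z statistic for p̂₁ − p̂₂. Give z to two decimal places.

p̂₁ = 451/515 ≈ 0.8757, p̂₂ = 109/141 ≈ 0.7730.
Pooled p̂ = (451+109)/(515+141) = 560/656 = 0.8537.
SE = √(p̂(1−p̂)(1/n₁+1/n₂)) = √(0.8537·0.1463·0.00903395) = √(0.00112857) = 0.0336.
z = (0.8757 − 0.7730)/0.0336 = 0.1027/0.0336 = 3.06.
p-value = 2·P(Z > 3.056) ≈ 0.0022.

z = 3.06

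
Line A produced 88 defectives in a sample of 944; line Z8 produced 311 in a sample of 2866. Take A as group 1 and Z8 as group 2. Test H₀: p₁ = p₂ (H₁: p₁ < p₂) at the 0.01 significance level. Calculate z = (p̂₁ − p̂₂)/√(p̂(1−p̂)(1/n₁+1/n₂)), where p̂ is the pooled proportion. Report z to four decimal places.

p̂₁ = 88/944 = 0.09322034, p̂₂ = 311/2866 = 0.10851361.
Pooled p̂ = (88+311)/(944+2866) = 399/3810 = 0.10472441.
SE = √(0.0937572 × 0.00140824) = 0.01149055.
z = (0.09322034 − 0.10851361)/0.01149055 = -0.01529327/0.01149055 = -1.3309.
p-value = P(Z < -1.331) ≈ 0.0916, so at α = 0.01 we fail to reject H₀.

z = -1.3309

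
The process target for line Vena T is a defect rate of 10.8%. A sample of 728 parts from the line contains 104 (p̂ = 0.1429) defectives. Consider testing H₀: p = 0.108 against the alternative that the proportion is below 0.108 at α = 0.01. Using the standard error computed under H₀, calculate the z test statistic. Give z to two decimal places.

p̂ = 104/728 = 0.1429.
Standard error under H₀: √(0.108×0.892/728) = 0.0115.
z = (0.1429 − 0.108)/0.0115 = 0.0349/0.0115 = 3.03.
p-value = P(Z < 3.030) ≈ 0.9988, so at α = 0.01 we fail to reject H₀.

z = 3.03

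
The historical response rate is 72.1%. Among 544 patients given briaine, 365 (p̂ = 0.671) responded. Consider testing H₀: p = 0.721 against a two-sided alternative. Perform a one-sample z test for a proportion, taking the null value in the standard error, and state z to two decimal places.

p̂ = 365/544 = 0.6710.
SE = √(p₀(1−p₀)/n) = √(0.20116/544) = 0.0192.
z = (0.6710 − 0.721)/0.0192 = -0.0500/0.0192 = -2.60.

z = -2.60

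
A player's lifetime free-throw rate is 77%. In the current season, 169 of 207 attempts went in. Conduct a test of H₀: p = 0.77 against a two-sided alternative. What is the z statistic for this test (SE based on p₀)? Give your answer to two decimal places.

z = 1.59

p̂ = 169/207 ≈ 0.8164.
Standard error under H₀: √(0.77×0.23/207) = 0.0292.
z = (0.8164 − 0.77)/0.0292 = 0.0464/0.0292 = 1.59.
p-value = 2·P(Z > 1.587) ≈ 0.1125.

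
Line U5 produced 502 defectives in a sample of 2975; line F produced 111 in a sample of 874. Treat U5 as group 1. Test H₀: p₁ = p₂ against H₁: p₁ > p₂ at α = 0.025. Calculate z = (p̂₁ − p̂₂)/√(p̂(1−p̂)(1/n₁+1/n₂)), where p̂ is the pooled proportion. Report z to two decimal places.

p̂₁ = 502/2975 ≈ 0.1687, p̂₂ = 111/874 ≈ 0.1270.
Pooled p̂ = (502+111)/(2975+874) = 613/3849 = 0.1593.
SE = √(p̂(1−p̂)(1/n₁+1/n₂)) = √(0.1593·0.8407·0.0014803) = √(0.000198209) = 0.0141.
z = (0.1687 − 0.1270)/0.0141 = 0.0417/0.0141 = 2.96.
p-value = P(Z > 2.965) ≈ 0.0015. With α = 0.025, reject H₀.

z = 2.96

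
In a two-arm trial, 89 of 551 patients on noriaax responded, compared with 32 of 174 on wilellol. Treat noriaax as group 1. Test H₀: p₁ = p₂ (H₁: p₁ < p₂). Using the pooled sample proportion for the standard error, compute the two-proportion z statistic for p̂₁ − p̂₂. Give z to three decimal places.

p̂₁ = 89/551 = 0.16152, p̂₂ = 32/174 = 0.18391.
Pooled p̂ = (89+32)/(551+174) = 121/725 = 0.16690.
SE = √(0.139042 × 0.00756201) = 0.03243.
z = (0.16152 − 0.18391)/0.03243 = -0.02239/0.03243 = -0.690.

z = -0.690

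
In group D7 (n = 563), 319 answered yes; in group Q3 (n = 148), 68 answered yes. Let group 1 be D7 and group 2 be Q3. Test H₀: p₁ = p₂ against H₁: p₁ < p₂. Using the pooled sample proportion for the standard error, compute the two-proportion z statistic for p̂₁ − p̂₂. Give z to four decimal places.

z = 2.3290

p̂₁ = 319/563 = 0.5666075, p̂₂ = 68/148 = 0.4594595.
Pooled p̂ = (319+68)/(563+148) = 387/711 = 0.5443038.
SE = √(p̂(1−p̂)(1/n₁+1/n₂)) = √(0.5443038·0.4556962·0.00853296) = √(0.00211649) = 0.0460053.
z = (0.5666075 − 0.4594595)/0.0460053 = 0.1071480/0.0460053 = 2.3290.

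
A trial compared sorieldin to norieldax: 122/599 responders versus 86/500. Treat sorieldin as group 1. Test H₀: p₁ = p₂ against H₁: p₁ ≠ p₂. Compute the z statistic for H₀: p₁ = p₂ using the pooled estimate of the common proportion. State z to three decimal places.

p̂₁ = 122/599 = 0.20367, p̂₂ = 86/500 = 0.17200.
Pooled p̂ = (122+86)/(599+500) = 208/1099 = 0.18926.
SE = √(p̂(1−p̂)(1/n₁+1/n₂)) = √(0.18926·0.81074·0.00366945) = √(0.000563049) = 0.02373.
z = (0.20367 − 0.17200)/0.02373 = 0.03167/0.02373 = 1.335.

z = 1.335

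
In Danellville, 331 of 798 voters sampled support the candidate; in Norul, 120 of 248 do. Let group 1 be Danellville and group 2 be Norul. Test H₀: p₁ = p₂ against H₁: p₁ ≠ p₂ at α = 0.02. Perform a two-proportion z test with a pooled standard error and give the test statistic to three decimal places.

p̂₁ = 331/798 = 0.41479, p̂₂ = 120/248 = 0.48387.
Pooled p̂ = (331+120)/(798+248) = 451/1046 = 0.43117.
SE = √(0.245262 × 0.00528539) = 0.03600.
z = (0.41479 − 0.48387)/0.03600 = -0.06908/0.03600 = -1.919.
p-value = 2·P(Z > 1.919) ≈ 0.0550. With α = 0.02, fail to reject H₀.

z = -1.919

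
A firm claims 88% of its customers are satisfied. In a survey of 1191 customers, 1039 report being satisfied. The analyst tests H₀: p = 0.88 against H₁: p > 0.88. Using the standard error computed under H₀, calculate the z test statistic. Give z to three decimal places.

p̂ = 1039/1191 ≈ 0.872376.
Under H₀, SE = √(0.88·0.12/1191) = √(8.8665e-05) = 0.009416.
z = (0.872376 − 0.88)/0.009416 = -0.007624/0.009416 = -0.810.

z = -0.810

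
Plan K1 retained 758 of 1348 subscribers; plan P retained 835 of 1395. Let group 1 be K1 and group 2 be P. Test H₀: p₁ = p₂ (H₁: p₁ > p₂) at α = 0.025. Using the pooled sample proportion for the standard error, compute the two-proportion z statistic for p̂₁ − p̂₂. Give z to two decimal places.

z = -1.92

p̂₁ = 758/1348 ≈ 0.56231, p̂₂ = 835/1395 ≈ 0.59857.
Pooled p̂ = (758+835)/(1348+1395) = 1593/2743 = 0.58075.
SE = √(p̂(1−p̂)(1/n₁+1/n₂)) = √(0.58075·0.41925·0.00145869) = √(0.00035516) = 0.01885.
z = (0.56231 − 0.59857)/0.01885 = -0.03626/0.01885 = -1.92.
p-value = P(Z > -1.924) ≈ 0.9728; since p > α = 0.025, fail to reject H₀.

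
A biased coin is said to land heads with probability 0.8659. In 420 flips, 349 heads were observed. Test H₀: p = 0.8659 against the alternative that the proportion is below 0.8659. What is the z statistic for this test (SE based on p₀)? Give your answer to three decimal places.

z = -2.102

p̂ = 349/420 ≈ 0.83095.
Standard error under H₀: √(0.8659×0.1341/420) = 0.01663.
z = (0.83095 − 0.8659)/0.01663 = -0.03495/0.01663 = -2.102.
p-value = P(Z < -2.102) ≈ 0.0178.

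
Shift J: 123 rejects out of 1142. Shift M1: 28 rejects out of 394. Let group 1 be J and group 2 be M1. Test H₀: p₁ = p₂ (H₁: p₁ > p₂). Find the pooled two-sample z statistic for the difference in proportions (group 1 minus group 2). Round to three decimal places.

p̂₁ = 123/1142 = 0.10771, p̂₂ = 28/394 = 0.07107.
Pooled p̂ = (123+28)/(1142+394) = 151/1536 = 0.09831.
SE = √(p̂(1−p̂)(1/n₁+1/n₂)) = √(0.09831·0.90169·0.00341373) = √(0.000302603) = 0.01740.
z = (0.10771 − 0.07107)/0.01740 = 0.03664/0.01740 = 2.106.

z = 2.106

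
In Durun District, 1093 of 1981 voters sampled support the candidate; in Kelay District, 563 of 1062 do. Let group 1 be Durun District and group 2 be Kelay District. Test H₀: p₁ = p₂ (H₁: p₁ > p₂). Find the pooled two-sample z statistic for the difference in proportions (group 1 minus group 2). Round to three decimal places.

z = 1.141

p̂₁ = 1093/1981 ≈ 0.55174, p̂₂ = 563/1062 ≈ 0.53013.
Pooled p̂ = (1093+563)/(1981+1062) = 1656/3043 = 0.54420.
SE = √(0.248046 × 0.00144642) = 0.01894.
z = (0.55174 − 0.53013)/0.01894 = 0.02161/0.01894 = 1.141.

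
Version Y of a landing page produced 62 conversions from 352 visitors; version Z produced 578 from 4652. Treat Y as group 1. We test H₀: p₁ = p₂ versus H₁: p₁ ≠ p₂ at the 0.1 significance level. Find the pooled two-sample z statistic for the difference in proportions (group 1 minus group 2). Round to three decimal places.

z = 2.811

p̂₁ = 62/352 = 0.17614, p̂₂ = 578/4652 = 0.12425.
Pooled p̂ = (62+578)/(352+4652) = 640/5004 = 0.12790.
SE = √(0.11154 × 0.00305587) = 0.01846.
z = (0.17614 − 0.12425)/0.01846 = 0.05189/0.01846 = 2.811.
p-value = 2·P(Z > 2.811) ≈ 0.0049. With α = 0.1, reject H₀.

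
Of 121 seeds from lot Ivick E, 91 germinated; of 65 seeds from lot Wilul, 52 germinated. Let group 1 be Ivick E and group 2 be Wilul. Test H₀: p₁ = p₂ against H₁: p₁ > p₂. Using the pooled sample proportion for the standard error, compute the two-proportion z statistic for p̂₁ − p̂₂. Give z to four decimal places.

p̂₁ = 91/121 ≈ 0.752066, p̂₂ = 52/65 ≈ 0.800000.
Pooled p̂ = (91+52)/(121+65) = 143/186 = 0.768817.
SE = √(0.177737 × 0.0236491) = 0.064833.
z = (0.752066 − 0.800000)/0.064833 = -0.047934/0.064833 = -0.7393.
p-value = P(Z > -0.739) ≈ 0.7702.

z = -0.7393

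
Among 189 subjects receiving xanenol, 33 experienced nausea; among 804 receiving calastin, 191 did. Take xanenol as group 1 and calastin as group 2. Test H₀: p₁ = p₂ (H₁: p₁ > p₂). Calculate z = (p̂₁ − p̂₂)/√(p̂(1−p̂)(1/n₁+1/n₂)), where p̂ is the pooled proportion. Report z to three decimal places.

z = -1.863

p̂₁ = 33/189 ≈ 0.17460, p̂₂ = 191/804 ≈ 0.23756.
Pooled p̂ = (33+191)/(189+804) = 224/993 = 0.22558.
SE = √(p̂(1−p̂)(1/n₁+1/n₂)) = √(0.22558·0.77442·0.00653479) = √(0.00114158) = 0.03379.
z = (0.17460 − 0.23756)/0.03379 = -0.06296/0.03379 = -1.863.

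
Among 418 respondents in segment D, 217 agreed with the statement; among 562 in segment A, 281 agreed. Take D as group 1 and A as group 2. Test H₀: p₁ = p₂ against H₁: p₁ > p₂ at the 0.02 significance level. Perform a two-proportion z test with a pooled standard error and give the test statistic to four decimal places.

z = 0.5927

p̂₁ = 217/418 ≈ 0.519139, p̂₂ = 281/562 ≈ 0.500000.
Pooled p̂ = (217+281)/(418+562) = 498/980 = 0.508163.
SE = √(0.249933 × 0.0041717) = 0.032290.
z = (0.519139 − 0.500000)/0.032290 = 0.019139/0.032290 = 0.5927.
p-value = P(Z > 0.593) ≈ 0.2767; since p > α = 0.02, fail to reject H₀.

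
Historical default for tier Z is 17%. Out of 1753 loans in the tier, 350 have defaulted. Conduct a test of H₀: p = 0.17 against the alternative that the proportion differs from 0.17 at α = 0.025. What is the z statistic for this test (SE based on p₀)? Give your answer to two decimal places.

z = 3.31

p̂ = 350/1753 ≈ 0.19966.
SE = √(p₀(1−p₀)/n) = √(0.1411/1753) = 0.00897.
z = (0.19966 − 0.17)/0.00897 = 0.02966/0.00897 = 3.31.
p-value = 2·P(Z > 3.306) ≈ 0.0009, so at α = 0.025 we reject H₀.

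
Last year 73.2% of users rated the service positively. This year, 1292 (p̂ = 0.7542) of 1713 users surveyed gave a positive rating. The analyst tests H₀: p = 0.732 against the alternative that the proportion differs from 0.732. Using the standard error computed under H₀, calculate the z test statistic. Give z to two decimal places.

z = 2.08

p̂ = 1292/1713 = 0.75423.
Standard error under H₀: √(0.732×0.268/1713) = 0.01070.
z = (0.75423 − 0.732)/0.01070 = 0.02223/0.01070 = 2.08.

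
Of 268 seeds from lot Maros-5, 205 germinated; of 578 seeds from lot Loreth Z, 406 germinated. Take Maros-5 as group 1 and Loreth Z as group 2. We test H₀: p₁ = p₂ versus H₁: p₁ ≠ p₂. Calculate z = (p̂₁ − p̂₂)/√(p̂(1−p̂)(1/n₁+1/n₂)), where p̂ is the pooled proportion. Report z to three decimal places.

p̂₁ = 205/268 ≈ 0.764925, p̂₂ = 406/578 ≈ 0.702422.
Pooled p̂ = (205+406)/(268+578) = 611/846 = 0.722222.
SE = √(0.200617 × 0.00546145) = 0.033101.
z = (0.764925 − 0.702422)/0.033101 = 0.062503/0.033101 = 1.888.
Two-sided p-value ≈ 2·Φ(−1.888) = 0.0590.

z = 1.888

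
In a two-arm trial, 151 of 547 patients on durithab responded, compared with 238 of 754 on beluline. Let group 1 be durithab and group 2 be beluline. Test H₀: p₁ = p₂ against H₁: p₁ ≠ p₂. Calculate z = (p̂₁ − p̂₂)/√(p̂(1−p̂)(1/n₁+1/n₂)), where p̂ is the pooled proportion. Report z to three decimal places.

p̂₁ = 151/547 = 0.27605, p̂₂ = 238/754 = 0.31565.
Pooled p̂ = (151+238)/(547+754) = 389/1301 = 0.29900.
SE = √(p̂(1−p̂)(1/n₁+1/n₂)) = √(0.29900·0.70100·0.00315441) = √(0.000661163) = 0.02571.
z = (0.27605 − 0.31565)/0.02571 = -0.03960/0.02571 = -1.540.

z = -1.540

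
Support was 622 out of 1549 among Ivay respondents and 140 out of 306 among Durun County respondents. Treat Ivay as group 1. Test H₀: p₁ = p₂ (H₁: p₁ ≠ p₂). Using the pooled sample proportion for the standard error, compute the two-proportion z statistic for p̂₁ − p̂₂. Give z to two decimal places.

p̂₁ = 622/1549 ≈ 0.4015, p̂₂ = 140/306 ≈ 0.4575.
Pooled p̂ = (622+140)/(1549+306) = 762/1855 = 0.4108.
SE = √(p̂(1−p̂)(1/n₁+1/n₂)) = √(0.4108·0.5892·0.00391355) = √(0.000947236) = 0.0308.
z = (0.4015 − 0.4575)/0.0308 = -0.0560/0.0308 = -1.82.

z = -1.82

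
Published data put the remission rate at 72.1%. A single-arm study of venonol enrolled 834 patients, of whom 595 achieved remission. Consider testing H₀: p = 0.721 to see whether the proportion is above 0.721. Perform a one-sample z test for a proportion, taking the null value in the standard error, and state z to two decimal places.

p̂ = 595/834 ≈ 0.7134.
SE = √(p₀(1−p₀)/n) = √(0.20116/834) = 0.0155.
z = (0.7134 − 0.721)/0.0155 = -0.0076/0.0155 = -0.49.
p-value = P(Z > -0.487) ≈ 0.6870.

z = -0.49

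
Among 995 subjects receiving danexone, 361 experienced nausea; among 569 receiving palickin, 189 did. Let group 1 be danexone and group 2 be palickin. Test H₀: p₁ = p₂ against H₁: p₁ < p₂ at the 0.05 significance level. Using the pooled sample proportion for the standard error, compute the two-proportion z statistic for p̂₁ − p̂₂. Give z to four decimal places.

p̂₁ = 361/995 ≈ 0.3628141, p̂₂ = 189/569 ≈ 0.3321617.
Pooled p̂ = (361+189)/(995+569) = 550/1564 = 0.3516624.
SE = √(0.227996 × 0.00276249) = 0.0250966.
z = (0.3628141 − 0.3321617)/0.0250966 = 0.0306524/0.0250966 = 1.2214.
p-value = P(Z < 1.221) ≈ 0.8890; since p > α = 0.05, fail to reject H₀.

z = 1.2214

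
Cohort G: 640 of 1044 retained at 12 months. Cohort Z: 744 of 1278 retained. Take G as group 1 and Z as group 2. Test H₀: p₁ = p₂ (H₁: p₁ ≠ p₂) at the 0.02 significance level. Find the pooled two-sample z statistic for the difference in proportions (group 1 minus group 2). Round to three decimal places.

z = 1.508

p̂₁ = 640/1044 = 0.61303, p̂₂ = 744/1278 = 0.58216.
Pooled p̂ = (640+744)/(1044+1278) = 1384/2322 = 0.59604.
SE = √(p̂(1−p̂)(1/n₁+1/n₂)) = √(0.59604·0.40396·0.00174033) = √(0.00041903) = 0.02047.
z = (0.61303 − 0.58216)/0.02047 = 0.03087/0.02047 = 1.508.
Two-sided p-value ≈ 2·Φ(−1.508) = 0.1316. With α = 0.02, fail to reject H₀.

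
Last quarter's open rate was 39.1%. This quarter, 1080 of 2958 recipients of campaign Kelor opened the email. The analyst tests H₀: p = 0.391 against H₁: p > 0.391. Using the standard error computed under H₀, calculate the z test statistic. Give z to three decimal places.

p̂ = 1080/2958 ≈ 0.365112.
SE = √(p₀(1−p₀)/n) = √(0.23812/2958) = 0.008972.
z = (0.365112 − 0.391)/0.008972 = -0.025888/0.008972 = -2.885.

z = -2.885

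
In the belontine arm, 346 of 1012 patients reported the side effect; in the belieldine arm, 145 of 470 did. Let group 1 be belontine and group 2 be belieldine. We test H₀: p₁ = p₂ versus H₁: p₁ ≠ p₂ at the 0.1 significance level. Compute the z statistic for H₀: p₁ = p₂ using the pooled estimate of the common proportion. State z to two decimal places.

p̂₁ = 346/1012 = 0.3419, p̂₂ = 145/470 = 0.3085.
Pooled p̂ = (346+145)/(1012+470) = 491/1482 = 0.3313.
SE = √(p̂(1−p̂)(1/n₁+1/n₂)) = √(0.3313·0.6687·0.0031158) = √(0.000690285) = 0.0263.
z = (0.3419 − 0.3085)/0.0263 = 0.0334/0.0263 = 1.27.
Two-sided p-value ≈ 2·Φ(−1.271) = 0.2038, so at α = 0.1 we fail to reject H₀.

z = 1.27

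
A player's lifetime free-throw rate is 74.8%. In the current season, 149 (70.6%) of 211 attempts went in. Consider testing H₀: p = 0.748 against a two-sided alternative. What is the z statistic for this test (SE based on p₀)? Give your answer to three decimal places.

p̂ = 149/211 ≈ 0.70616.
SE = √(p₀(1−p₀)/n) = √(0.1885/211) = 0.02989.
z = (0.70616 − 0.748)/0.02989 = -0.04184/0.02989 = -1.400.

z = -1.400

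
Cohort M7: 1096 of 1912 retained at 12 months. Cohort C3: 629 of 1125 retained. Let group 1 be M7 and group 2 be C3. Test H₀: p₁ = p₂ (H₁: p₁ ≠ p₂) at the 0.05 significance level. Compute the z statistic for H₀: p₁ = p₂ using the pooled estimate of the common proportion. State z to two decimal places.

p̂₁ = 1096/1912 ≈ 0.5732, p̂₂ = 629/1125 ≈ 0.5591.
Pooled p̂ = (1096+629)/(1912+1125) = 1725/3037 = 0.5680.
SE = √(0.245377 × 0.0014119) = 0.0186.
z = (0.5732 − 0.5591)/0.0186 = 0.0141/0.0186 = 0.76.
p-value = 2·P(Z > 0.758) ≈ 0.4484. With α = 0.05, fail to reject H₀.

z = 0.76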